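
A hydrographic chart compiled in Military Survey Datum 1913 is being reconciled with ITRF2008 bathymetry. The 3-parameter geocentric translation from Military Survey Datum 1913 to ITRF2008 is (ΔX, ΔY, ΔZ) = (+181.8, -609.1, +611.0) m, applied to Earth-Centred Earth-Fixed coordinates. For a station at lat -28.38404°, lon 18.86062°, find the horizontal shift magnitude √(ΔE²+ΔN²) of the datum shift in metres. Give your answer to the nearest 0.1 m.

824.5 m

At φ = -28.38404°, λ = 18.86062°: sin φ = -0.475379, cos φ = 0.879781, sin λ = 0.323267, cos λ = 0.946308.
ΔE = −sin λ·ΔX + cos λ·ΔY = −(0.323267)·(181.8) + (0.946308)·(-609.1) = -635.17 m.
ΔN = −sin φ cos λ·ΔX − sin φ sin λ·ΔY + cos φ·ΔZ = −(-0.475379)(0.946308)(181.8) − (-0.475379)(0.323267)(-609.1) + (0.879781)(611.0) = 525.73 m.
Horizontal magnitude = √(ΔE² + ΔN²) = √((-635.17)² + 525.73²) = 824.51 m.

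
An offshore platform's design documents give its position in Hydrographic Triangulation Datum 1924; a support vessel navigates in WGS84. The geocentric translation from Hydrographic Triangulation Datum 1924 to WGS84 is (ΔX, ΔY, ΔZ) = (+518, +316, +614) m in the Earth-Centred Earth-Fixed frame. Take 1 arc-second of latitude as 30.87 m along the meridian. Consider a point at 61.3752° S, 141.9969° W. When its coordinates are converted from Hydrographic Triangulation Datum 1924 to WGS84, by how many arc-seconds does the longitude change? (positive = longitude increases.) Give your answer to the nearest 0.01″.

Δλ = 4.73″

sin φ = -0.877776, cos φ = 0.479072, sin λ = -0.615704, cos λ = -0.787977.
East component: ΔE = −sin λ·ΔX + cos λ·ΔY = −(-0.615704)(518) + (-0.787977)(316) = 69.93 m.
1° of latitude spans 3600 × 30.87 = 111132 m; at latitude φ, 1° of longitude spans that × cos φ = 53240.2 m, so Δλ = 69.93 / 53240.2 × 3600 = 4.729″.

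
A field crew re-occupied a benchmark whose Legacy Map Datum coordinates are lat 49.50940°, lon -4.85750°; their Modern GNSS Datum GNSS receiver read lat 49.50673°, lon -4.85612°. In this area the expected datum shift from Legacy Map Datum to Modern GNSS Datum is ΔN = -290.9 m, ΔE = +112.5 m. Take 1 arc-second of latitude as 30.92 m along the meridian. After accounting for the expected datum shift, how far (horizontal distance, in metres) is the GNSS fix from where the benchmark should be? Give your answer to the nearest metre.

14 m

Observed coordinate differences: Δφ = -0.00267°, Δλ = +0.00138°.
Converting to metres (1° lat = 111312 m, cos φ = 0.649323): observed ΔN = -297.2 m, observed ΔE = 99.7 m.
Subtracting the expected shift leaves a residual of -297.2 − (-290.9) = -6.3 m north and 99.7 − (112.5) = -12.8 m east.
Residual distance = √((-6.3)² + (-12.8)²) = 14.2 m.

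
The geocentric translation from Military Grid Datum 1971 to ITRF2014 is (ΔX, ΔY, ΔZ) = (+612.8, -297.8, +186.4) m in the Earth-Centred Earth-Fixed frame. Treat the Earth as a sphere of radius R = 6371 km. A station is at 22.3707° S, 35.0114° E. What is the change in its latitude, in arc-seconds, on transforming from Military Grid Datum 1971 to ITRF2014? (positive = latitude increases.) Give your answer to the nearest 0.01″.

Δφ = 9.66″

sin φ = -0.380598, cos φ = 0.924741, sin λ = 0.573739, cos λ = 0.819038.
North component: ΔN = −sin φ cos λ·ΔX − sin φ sin λ·ΔY + cos φ·ΔZ = −(-0.380598)(0.819038)(612.8) − (-0.380598)(0.573739)(-297.8) + (0.924741)(186.4) = 298.37 m.
1° of latitude spans πR/180 = 111195 m, so Δφ = 298.37 / 111195 × 3600 = 9.660″.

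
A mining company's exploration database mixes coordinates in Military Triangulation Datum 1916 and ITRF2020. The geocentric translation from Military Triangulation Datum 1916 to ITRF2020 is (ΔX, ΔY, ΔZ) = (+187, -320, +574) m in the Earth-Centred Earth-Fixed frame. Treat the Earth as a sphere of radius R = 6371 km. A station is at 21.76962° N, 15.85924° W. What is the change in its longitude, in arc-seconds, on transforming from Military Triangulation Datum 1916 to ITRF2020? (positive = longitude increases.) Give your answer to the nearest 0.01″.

sin φ = 0.370875, cos φ = 0.928683, sin λ = -0.273275, cos λ = 0.961936.
East component: ΔE = −sin λ·ΔX + cos λ·ΔY = −(-0.273275)(187) + (0.961936)(-320) = -256.72 m.
1° of latitude spans πR/180 = 111195 m; at latitude φ, 1° of longitude spans that × cos φ = 103264.8 m, so Δλ = -256.72 / 103264.8 × 3600 = -8.950″.

Δλ = -8.95″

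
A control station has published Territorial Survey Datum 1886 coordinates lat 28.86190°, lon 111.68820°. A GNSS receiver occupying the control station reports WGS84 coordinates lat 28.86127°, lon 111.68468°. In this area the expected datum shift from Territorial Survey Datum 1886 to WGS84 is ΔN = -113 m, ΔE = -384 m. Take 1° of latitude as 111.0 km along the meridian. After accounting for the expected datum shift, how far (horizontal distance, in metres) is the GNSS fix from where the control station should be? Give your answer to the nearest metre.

60 m

Observed coordinate differences: Δφ = -0.00063°, Δλ = -0.00352°.
Converting to metres (1° lat = 111000 m, cos φ = 0.875786): observed ΔN = -69.9 m, observed ΔE = -342.2 m.
Subtracting the expected shift leaves a residual of -69.9 − (-113) = 43.1 m north and -342.2 − (-384) = 41.8 m east.
Residual distance = √(43.1² + 41.8²) = 60.0 m.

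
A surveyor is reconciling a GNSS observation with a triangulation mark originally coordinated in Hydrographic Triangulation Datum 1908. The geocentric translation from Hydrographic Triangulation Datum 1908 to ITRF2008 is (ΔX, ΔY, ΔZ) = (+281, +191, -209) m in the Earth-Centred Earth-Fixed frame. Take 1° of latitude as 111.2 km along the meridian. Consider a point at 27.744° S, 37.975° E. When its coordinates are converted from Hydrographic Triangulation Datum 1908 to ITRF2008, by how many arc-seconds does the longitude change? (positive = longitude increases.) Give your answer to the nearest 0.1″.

Δλ = -0.8″

sin φ = -0.465522, cos φ = 0.885036, sin λ = 0.615318, cos λ = 0.788279.
East component: ΔE = −sin λ·ΔX + cos λ·ΔY = −(0.615318)(281) + (0.788279)(191) = -22.34 m.
1° of latitude spans 111200 m; at latitude φ, 1° of longitude spans that × cos φ = 98416.0 m, so Δλ = -22.34 / 98416.0 × 3600 = -0.817″.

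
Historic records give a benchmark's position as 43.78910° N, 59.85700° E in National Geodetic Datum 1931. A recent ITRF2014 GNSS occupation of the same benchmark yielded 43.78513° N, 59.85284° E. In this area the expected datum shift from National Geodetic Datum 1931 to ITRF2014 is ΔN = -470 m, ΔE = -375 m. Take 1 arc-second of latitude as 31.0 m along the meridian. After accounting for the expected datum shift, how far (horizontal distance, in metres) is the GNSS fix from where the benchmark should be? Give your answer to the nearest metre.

Observed coordinate differences: Δφ = -0.00397°, Δλ = -0.00416°.
Converting to metres (1° lat = 111600 m, cos φ = 0.721892): observed ΔN = -443.1 m, observed ΔE = -335.1 m.
Subtracting the expected shift leaves a residual of -443.1 − (-470) = 26.9 m north and -335.1 − (-375) = 39.9 m east.
Residual distance = √(26.9² + 39.9²) = 48.1 m.

48 m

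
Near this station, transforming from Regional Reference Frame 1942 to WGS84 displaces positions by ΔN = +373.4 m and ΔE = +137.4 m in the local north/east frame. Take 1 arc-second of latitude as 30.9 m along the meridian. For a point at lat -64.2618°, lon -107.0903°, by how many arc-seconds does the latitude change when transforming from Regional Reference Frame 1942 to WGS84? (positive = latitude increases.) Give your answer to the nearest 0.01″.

Δφ = 12.08″

1″ of latitude = 30.90 m, so Δφ = 373.4 / 30.90 = 12.084″.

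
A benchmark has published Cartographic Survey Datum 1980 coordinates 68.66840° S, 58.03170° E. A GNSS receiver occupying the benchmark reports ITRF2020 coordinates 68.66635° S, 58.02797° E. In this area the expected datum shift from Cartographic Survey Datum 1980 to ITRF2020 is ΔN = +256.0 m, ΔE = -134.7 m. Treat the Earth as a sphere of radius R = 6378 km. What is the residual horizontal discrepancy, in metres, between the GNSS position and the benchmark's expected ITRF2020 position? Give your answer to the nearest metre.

32 m

Observed coordinate differences: Δφ = +0.00205°, Δλ = -0.00373°.
Converting to metres (1° lat = 111317 m, cos φ = 0.363765): observed ΔN = 228.2 m, observed ΔE = -151.0 m.
Subtracting the expected shift leaves a residual of 228.2 − (256.0) = -27.8 m north and -151.0 − (-134.7) = -16.3 m east.
Residual distance = √((-27.8)² + (-16.3)²) = 32.2 m.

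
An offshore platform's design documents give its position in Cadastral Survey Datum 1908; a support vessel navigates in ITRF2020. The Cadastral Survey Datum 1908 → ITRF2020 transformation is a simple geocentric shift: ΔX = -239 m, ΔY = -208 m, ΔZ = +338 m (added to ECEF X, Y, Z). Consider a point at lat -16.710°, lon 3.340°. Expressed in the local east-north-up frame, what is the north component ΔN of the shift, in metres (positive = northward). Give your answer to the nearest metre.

ΔN = 252 m

At φ = -16.710°, λ = 3.340°: sin φ = -0.287528, cos φ = 0.957772, sin λ = 0.058261, cos λ = 0.998301.
ΔN = −sin φ cos λ·ΔX − sin φ sin λ·ΔY + cos φ·ΔZ = −(-0.287528)(0.998301)(-239) − (-0.287528)(0.058261)(-208) + (0.957772)(338) = 251.64 m.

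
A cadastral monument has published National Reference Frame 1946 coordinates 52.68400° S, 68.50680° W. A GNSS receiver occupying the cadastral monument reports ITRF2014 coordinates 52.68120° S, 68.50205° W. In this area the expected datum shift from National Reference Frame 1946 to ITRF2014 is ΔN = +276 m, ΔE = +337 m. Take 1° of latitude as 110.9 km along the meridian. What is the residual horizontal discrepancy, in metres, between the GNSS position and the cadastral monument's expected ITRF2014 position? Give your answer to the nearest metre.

Observed coordinate differences: Δφ = +0.00280°, Δλ = +0.00475°.
Converting to metres (1° lat = 110900 m, cos φ = 0.606211): observed ΔN = 310.5 m, observed ΔE = 319.3 m.
Subtracting the expected shift leaves a residual of 310.5 − (276) = 34.5 m north and 319.3 − (337) = -17.7 m east.
Residual distance = √(34.5² + (-17.7)²) = 38.8 m.

39 m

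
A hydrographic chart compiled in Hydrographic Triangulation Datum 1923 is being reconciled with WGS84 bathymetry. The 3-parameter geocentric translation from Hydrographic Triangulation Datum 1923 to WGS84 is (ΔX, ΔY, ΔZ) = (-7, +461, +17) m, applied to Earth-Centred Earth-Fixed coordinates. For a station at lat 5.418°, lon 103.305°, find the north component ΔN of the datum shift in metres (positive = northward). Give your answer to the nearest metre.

ΔN = -26 m

At φ = 5.418°, λ = 103.305°: sin φ = 0.094421, cos φ = 0.995532, sin λ = 0.973159, cos λ = -0.230135.
ΔN = −sin φ cos λ·ΔX − sin φ sin λ·ΔY + cos φ·ΔZ = −(0.094421)(-0.230135)(-7) − (0.094421)(0.973159)(461) + (0.995532)(17) = -25.59 m.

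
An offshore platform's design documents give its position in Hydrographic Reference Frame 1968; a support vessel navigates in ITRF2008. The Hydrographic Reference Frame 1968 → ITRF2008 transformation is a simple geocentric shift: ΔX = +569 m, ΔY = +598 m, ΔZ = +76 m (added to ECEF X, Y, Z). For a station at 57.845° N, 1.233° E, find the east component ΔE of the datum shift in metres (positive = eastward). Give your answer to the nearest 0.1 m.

At φ = 57.845°, λ = 1.233°: sin φ = 0.846611, cos φ = 0.532212, sin λ = 0.021518, cos λ = 0.999768.
ΔE = −sin λ·ΔX + cos λ·ΔY = −(0.021518)·(569) + (0.999768)·(598) = 585.62 m.

ΔE = 585.6 m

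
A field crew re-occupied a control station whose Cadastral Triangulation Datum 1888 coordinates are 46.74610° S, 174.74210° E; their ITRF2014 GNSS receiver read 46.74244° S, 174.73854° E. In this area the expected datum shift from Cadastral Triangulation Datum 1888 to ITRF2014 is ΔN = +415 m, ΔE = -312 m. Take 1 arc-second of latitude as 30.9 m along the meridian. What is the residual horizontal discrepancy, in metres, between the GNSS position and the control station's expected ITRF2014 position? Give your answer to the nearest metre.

Observed coordinate differences: Δφ = +0.00366°, Δλ = -0.00356°.
Converting to metres (1° lat = 111240 m, cos φ = 0.685233): observed ΔN = 407.1 m, observed ΔE = -271.4 m.
Subtracting the expected shift leaves a residual of 407.1 − (415) = -7.9 m north and -271.4 − (-312) = 40.6 m east.
Residual distance = √((-7.9)² + 40.6²) = 41.4 m.

41 m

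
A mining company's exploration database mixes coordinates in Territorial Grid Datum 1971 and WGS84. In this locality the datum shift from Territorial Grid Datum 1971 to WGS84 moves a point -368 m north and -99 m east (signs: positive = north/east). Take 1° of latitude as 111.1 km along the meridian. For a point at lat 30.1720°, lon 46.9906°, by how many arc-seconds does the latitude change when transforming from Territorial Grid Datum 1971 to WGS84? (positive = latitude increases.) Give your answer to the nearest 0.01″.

Δφ = -11.92″

1° of latitude = 111.1 km, so Δφ = -368.0 / 111100 = -0.0033123° = -11.924″.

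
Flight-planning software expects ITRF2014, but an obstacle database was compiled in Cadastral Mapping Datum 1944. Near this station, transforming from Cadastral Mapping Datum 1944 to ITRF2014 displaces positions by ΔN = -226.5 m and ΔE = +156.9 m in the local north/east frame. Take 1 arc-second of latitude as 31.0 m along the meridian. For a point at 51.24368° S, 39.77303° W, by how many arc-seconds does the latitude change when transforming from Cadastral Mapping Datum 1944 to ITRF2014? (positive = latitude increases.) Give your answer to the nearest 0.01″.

Δφ = -7.31″

1″ of latitude = 31.00 m, so Δφ = -226.5 / 31.00 = -7.306″.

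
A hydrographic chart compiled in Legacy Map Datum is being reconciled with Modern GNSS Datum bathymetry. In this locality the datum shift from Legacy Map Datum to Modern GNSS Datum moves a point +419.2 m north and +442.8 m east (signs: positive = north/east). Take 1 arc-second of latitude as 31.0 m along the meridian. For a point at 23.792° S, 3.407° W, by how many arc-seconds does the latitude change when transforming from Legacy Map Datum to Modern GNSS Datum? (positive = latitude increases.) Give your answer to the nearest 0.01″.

1″ of latitude = 31.00 m, so Δφ = 419.2 / 31.00 = 13.523″.

Δφ = 13.52″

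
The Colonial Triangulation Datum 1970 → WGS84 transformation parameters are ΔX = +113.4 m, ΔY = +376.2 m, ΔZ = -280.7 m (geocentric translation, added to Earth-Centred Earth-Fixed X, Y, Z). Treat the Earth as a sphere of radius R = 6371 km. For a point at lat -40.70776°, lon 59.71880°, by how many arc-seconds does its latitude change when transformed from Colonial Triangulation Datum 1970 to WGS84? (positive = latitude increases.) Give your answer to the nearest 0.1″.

Δφ = 1.2″

sin φ = -0.652201, cos φ = 0.758046, sin λ = 0.863561, cos λ = 0.504244.
North component: ΔN = −sin φ cos λ·ΔX − sin φ sin λ·ΔY + cos φ·ΔZ = −(-0.652201)(0.504244)(113.4) − (-0.652201)(0.863561)(376.2) + (0.758046)(-280.7) = 36.39 m.
1° of latitude spans πR/180 = 111195 m, so Δφ = 36.39 / 111195 × 3600 = 1.178″.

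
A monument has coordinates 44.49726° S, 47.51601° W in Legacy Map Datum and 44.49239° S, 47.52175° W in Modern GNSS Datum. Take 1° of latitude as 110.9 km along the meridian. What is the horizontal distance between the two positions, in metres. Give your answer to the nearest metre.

706 m

Δφ = -44.49239° − -44.49726° = +0.00487°; Δλ = -47.52175° − -47.51601° = -0.00574°.
ΔN = Δφ × 110900 = 540.1 m; ΔE = Δλ × 110900 × cos(-44.49726°) = -0.00574 × 110900 × 0.713284 = -454.1 m.
Distance = √(ΔE² + ΔN²) = √((-454.1)² + 540.1²) = 705.6 m.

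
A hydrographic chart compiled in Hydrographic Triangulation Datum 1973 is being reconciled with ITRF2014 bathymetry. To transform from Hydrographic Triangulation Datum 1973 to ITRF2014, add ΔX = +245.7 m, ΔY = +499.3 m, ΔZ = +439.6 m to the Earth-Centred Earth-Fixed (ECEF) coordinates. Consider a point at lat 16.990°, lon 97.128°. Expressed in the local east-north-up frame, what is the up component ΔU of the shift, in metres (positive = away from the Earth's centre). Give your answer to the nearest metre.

At φ = 16.990°, λ = 97.128°: sin φ = 0.292205, cos φ = 0.956356, sin λ = 0.992271, cos λ = -0.124086.
ΔU = cos φ cos λ·ΔX + cos φ sin λ·ΔY + sin φ·ΔZ = (0.956356)(-0.124086)(245.7) + (0.956356)(0.992271)(499.3) + (0.292205)(439.6) = 573.11 m.

ΔU = 573 m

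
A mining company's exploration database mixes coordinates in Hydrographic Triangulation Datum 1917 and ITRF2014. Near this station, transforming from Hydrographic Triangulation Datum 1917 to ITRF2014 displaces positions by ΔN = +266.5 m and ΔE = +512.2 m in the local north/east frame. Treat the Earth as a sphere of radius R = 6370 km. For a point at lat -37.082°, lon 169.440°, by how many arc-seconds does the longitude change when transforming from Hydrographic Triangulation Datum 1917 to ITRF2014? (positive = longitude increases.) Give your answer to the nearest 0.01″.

At latitude -37.082°, cos φ = 0.797773.
One radian of longitude at latitude φ spans R cos φ, so Δλ = ΔE / (R cos φ) = 512.2 / (6370000 × 0.797773) = 1.0079e-04 rad = 20.790″.

Δλ = 20.79″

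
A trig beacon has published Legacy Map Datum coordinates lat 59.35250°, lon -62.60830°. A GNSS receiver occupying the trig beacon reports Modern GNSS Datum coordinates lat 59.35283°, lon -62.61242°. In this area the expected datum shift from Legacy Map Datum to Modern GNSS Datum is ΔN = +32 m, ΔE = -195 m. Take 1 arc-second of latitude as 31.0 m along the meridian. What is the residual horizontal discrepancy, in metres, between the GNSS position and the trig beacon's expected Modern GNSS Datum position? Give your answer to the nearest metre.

40 m

Observed coordinate differences: Δφ = +0.00033°, Δλ = -0.00412°.
Converting to metres (1° lat = 111600 m, cos φ = 0.509755): observed ΔN = 36.8 m, observed ΔE = -234.4 m.
Subtracting the expected shift leaves a residual of 36.8 − (32) = 4.8 m north and -234.4 − (-195) = -39.4 m east.
Residual distance = √(4.8² + (-39.4)²) = 39.7 m.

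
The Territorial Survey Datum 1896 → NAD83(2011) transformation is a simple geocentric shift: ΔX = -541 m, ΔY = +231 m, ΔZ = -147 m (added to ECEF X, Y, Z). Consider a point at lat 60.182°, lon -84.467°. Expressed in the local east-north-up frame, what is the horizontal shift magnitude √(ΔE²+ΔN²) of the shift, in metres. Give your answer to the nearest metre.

544 m

At φ = 60.182°, λ = -84.467°: sin φ = 0.867609, cos φ = 0.497247, sin λ = -0.995341, cos λ = 0.096419.
ΔE = −sin λ·ΔX + cos λ·ΔY = −(-0.995341)·(-541) + (0.096419)·(231) = -516.21 m.
ΔN = −sin φ cos λ·ΔX − sin φ sin λ·ΔY + cos φ·ΔZ = −(0.867609)(0.096419)(-541) − (0.867609)(-0.995341)(231) + (0.497247)(-147) = 171.65 m.
Horizontal magnitude = √(ΔE² + ΔN²) = √((-516.21)² + 171.65²) = 544.00 m.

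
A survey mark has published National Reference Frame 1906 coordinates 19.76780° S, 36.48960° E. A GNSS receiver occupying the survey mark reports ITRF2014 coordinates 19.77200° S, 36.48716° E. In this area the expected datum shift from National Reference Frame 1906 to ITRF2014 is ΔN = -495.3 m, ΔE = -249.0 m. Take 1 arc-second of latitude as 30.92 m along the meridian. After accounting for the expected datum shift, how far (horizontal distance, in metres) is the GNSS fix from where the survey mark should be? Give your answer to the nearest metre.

29 m

Observed coordinate differences: Δφ = -0.00420°, Δλ = -0.00244°.
Converting to metres (1° lat = 111312 m, cos φ = 0.941071): observed ΔN = -467.5 m, observed ΔE = -255.6 m.
Subtracting the expected shift leaves a residual of -467.5 − (-495.3) = 27.8 m north and -255.6 − (-249.0) = -6.6 m east.
Residual distance = √(27.8² + (-6.6)²) = 28.6 m.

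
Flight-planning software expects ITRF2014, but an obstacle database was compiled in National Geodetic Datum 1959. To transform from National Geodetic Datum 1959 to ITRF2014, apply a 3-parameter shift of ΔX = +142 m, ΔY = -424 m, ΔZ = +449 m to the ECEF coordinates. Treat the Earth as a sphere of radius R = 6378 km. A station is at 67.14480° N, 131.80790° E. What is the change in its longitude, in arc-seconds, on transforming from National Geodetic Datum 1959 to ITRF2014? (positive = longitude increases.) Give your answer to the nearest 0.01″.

sin φ = 0.921489, cos φ = 0.388404, sin λ = 0.745384, cos λ = -0.666635.
East component: ΔE = −sin λ·ΔX + cos λ·ΔY = −(0.745384)(142) + (-0.666635)(-424) = 176.81 m.
1° of latitude spans πR/180 = 111317 m; at latitude φ, 1° of longitude spans that × cos φ = 43236.0 m, so Δλ = 176.81 / 43236.0 × 3600 = 14.722″.

Δλ = 14.72″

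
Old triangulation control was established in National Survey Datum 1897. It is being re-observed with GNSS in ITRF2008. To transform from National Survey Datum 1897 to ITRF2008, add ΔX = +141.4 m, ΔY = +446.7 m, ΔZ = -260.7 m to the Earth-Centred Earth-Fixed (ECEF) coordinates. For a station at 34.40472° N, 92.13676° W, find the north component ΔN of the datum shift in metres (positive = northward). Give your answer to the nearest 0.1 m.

The local north axis is (−sin φ cos λ, −sin φ sin λ, cos φ), giving ΔN = 2.979 + 252.226 − 215.095 = 40.11 m.

ΔN = 40.1 m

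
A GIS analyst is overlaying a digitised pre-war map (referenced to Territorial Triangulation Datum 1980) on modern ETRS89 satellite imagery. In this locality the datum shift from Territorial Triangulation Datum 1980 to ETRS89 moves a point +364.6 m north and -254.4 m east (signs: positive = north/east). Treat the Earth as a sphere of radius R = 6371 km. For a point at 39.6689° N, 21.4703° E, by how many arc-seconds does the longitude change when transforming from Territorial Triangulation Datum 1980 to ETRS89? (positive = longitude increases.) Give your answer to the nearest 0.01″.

At latitude 39.6689°, cos φ = 0.769746.
One radian of longitude at latitude φ spans R cos φ, so Δλ = ΔE / (R cos φ) = -254.4 / (6371000 × 0.769746) = -5.1875e-05 rad = -10.700″.

Δλ = -10.70″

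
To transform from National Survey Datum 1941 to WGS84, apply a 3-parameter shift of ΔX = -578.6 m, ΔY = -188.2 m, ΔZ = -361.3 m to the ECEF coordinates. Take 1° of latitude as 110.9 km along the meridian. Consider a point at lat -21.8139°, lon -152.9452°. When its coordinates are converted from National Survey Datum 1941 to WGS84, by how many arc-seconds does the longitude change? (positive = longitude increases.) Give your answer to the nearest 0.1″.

sin φ = -0.371593, cos φ = 0.928396, sin λ = -0.454842, cos λ = -0.890572.
East component: ΔE = −sin λ·ΔX + cos λ·ΔY = −(-0.454842)(-578.6) + (-0.890572)(-188.2) = -95.57 m.
1° of latitude spans 110900 m; at latitude φ, 1° of longitude spans that × cos φ = 102959.1 m, so Δλ = -95.57 / 102959.1 × 3600 = -3.342″.

Δλ = -3.3″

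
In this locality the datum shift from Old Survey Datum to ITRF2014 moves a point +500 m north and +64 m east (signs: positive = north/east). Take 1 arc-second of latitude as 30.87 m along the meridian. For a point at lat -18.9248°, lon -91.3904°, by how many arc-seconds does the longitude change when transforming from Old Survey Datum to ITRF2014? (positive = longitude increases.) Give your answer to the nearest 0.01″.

Δλ = 2.19″

At latitude -18.9248°, cos φ = 0.945945.
1″ of longitude at this latitude = 30.87 × cos φ = 29.2013 m, so Δλ = 64.0 / 29.2013 = 2.192″.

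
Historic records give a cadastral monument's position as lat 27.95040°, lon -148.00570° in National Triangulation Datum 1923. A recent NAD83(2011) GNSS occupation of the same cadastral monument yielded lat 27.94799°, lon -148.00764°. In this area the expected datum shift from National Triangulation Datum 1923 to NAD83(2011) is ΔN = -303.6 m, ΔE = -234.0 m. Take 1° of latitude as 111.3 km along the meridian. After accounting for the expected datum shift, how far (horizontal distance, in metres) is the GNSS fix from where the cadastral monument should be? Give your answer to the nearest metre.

Observed coordinate differences: Δφ = -0.00241°, Δλ = -0.00194°.
Converting to metres (1° lat = 111300 m, cos φ = 0.883354): observed ΔN = -268.2 m, observed ΔE = -190.7 m.
Subtracting the expected shift leaves a residual of -268.2 − (-303.6) = 35.4 m north and -190.7 − (-234.0) = 43.3 m east.
Residual distance = √(35.4² + 43.3²) = 55.9 m.

56 m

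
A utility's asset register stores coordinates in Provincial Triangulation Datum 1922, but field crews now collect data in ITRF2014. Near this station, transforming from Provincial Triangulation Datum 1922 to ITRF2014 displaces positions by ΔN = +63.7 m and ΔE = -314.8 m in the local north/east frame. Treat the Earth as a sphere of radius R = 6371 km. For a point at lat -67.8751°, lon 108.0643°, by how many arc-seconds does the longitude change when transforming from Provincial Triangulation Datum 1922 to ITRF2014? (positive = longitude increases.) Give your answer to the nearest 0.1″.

Δλ = -27.1″

At latitude -67.8751°, cos φ = 0.376627.
One radian of longitude at latitude φ spans R cos φ, so Δλ = ΔE / (R cos φ) = -314.8 / (6371000 × 0.376627) = -1.3119e-04 rad = -27.061″.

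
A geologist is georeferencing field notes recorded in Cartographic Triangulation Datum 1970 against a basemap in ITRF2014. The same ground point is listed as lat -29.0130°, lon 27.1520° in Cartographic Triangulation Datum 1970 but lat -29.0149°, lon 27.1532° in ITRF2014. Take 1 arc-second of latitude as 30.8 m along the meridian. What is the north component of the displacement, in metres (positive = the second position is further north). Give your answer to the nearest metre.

Δφ = -29.0149° − -29.0130° = -0.0019°; Δλ = 27.1532° − 27.1520° = +0.0012°.
1° of latitude = 3600 × 30.80 = 110880 m.
ΔN = Δφ × 110880 = -210.7 m; ΔE = Δλ × 110880 × cos(-29.0130°) = +0.0012 × 110880 × 0.874510 = 116.4 m.

ΔN = -211 m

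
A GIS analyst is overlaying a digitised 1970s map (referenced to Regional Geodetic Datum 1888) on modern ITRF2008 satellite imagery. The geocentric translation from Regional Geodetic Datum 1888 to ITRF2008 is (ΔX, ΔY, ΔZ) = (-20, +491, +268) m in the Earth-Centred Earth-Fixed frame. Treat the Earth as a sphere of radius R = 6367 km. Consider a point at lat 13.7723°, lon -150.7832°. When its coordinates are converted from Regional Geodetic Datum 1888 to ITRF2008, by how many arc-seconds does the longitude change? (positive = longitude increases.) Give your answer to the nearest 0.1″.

sin φ = 0.238064, cos φ = 0.971249, sin λ = -0.488116, cos λ = -0.872779.
East component: ΔE = −sin λ·ΔX + cos λ·ΔY = −(-0.488116)(-20) + (-0.872779)(491) = -438.30 m.
1° of latitude spans πR/180 = 111125 m; at latitude φ, 1° of longitude spans that × cos φ = 107930.2 m, so Δλ = -438.30 / 107930.2 × 3600 = -14.619″.

Δλ = -14.6″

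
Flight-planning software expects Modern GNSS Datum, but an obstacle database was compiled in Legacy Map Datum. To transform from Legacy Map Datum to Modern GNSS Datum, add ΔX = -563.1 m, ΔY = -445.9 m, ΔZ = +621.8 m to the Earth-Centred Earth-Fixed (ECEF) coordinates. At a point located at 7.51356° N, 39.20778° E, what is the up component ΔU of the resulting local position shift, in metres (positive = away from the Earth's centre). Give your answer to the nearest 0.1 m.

ΔU = -630.7 m

At φ = 7.51356°, λ = 39.20778°: sin φ = 0.130761, cos φ = 0.991414, sin λ = 0.632135, cos λ = 0.774859.
ΔU = cos φ cos λ·ΔX + cos φ sin λ·ΔY + sin φ·ΔZ = (0.991414)(0.774859)(-563.1) + (0.991414)(0.632135)(-445.9) + (0.130761)(621.8) = -630.72 m.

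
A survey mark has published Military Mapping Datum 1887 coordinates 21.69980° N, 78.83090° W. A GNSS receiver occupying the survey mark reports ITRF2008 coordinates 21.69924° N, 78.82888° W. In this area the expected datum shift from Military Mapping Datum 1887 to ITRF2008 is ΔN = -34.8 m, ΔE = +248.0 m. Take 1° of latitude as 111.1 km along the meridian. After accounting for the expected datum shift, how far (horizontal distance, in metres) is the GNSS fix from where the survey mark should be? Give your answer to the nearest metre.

Observed coordinate differences: Δφ = -0.00056°, Δλ = +0.00202°.
Converting to metres (1° lat = 111100 m, cos φ = 0.929134): observed ΔN = -62.2 m, observed ΔE = 208.5 m.
Subtracting the expected shift leaves a residual of -62.2 − (-34.8) = -27.4 m north and 208.5 − (248.0) = -39.5 m east.
Residual distance = √((-27.4)² + (-39.5)²) = 48.1 m.

48 m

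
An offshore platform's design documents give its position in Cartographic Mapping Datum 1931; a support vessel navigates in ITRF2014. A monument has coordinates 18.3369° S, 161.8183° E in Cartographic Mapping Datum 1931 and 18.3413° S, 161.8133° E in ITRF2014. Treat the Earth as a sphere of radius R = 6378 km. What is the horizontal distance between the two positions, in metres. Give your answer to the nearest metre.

Δφ = -18.3413° − -18.3369° = -0.0044°; Δλ = 161.8133° − 161.8183° = -0.0050°.
1° along a meridian = πR/180 = 111317 m.
ΔN = Δφ × 111317 = -489.8 m; ΔE = Δλ × 111317 × cos(-18.3369°) = -0.0050 × 111317 × 0.949223 = -528.3 m.
Distance = √(ΔE² + ΔN²) = √((-528.3)² + (-489.8)²) = 720.4 m.

720 m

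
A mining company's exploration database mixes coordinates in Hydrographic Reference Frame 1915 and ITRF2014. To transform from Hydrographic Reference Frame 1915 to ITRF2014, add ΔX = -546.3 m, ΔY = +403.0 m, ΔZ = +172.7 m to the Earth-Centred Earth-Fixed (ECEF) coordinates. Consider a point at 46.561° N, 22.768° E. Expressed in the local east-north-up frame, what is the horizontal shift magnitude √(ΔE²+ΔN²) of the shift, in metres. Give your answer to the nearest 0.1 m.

The local east axis at (φ, λ) is (−sin λ, cos λ, 0), so ΔE = −sin(22.768°)·(-546.3) + cos(22.768°)·403.0 = 583.02 m.
The local north axis is (−sin φ cos λ, −sin φ sin λ, cos φ), giving ΔN = 365.763 − 113.245 + 118.745 = 371.26 m.
Horizontal magnitude = √(ΔE² + ΔN²) = √(583.02² + 371.26²) = 691.19 m.

691.2 m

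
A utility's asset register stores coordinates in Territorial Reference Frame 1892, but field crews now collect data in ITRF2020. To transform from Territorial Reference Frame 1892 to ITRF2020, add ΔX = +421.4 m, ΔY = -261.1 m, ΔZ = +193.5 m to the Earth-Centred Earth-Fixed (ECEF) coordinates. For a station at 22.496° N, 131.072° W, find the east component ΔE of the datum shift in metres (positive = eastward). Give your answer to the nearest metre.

ΔE = 489 m

At φ = 22.496°, λ = -131.072°: sin φ = 0.382619, cos φ = 0.923906, sin λ = -0.753885, cos λ = -0.657007.
ΔE = −sin λ·ΔX + cos λ·ΔY = −(-0.753885)·(421.4) + (-0.657007)·(-261.1) = 489.23 m.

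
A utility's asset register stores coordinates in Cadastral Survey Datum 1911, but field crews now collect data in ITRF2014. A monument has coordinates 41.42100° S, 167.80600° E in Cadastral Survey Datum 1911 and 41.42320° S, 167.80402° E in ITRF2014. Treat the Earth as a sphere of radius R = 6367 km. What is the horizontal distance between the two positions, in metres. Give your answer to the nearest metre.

Δφ = -41.42320° − -41.42100° = -0.00220°; Δλ = 167.80402° − 167.80600° = -0.00198°.
1° along a meridian = πR/180 = 111125 m.
ΔN = Δφ × 111125 = -244.5 m; ΔE = Δλ × 111125 × cos(-41.42100°) = -0.00198 × 111125 × 0.749869 = -165.0 m.
Distance = √(ΔE² + ΔN²) = √((-165.0)² + (-244.5)²) = 294.9 m.

295 m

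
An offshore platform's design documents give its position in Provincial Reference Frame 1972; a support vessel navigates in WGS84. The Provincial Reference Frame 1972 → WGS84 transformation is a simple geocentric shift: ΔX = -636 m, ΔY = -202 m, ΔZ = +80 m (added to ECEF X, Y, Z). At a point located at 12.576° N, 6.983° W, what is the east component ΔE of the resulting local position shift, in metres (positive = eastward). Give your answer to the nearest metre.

ΔE = -278 m

The local east axis at (φ, λ) is (−sin λ, cos λ, 0), so ΔE = −sin(-6.983°)·(-636) + cos(-6.983°)·(-202) = -277.82 m.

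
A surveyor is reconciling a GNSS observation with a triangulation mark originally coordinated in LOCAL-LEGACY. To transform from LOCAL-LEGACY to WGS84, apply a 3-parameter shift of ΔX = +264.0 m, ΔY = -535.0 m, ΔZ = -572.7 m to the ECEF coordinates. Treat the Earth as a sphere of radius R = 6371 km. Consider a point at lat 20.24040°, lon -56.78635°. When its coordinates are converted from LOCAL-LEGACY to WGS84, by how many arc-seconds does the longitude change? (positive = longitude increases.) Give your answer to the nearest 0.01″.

Δλ = -2.49″

sin φ = 0.345960, cos φ = 0.938249, sin λ = -0.836634, cos λ = 0.547763.
East component: ΔE = −sin λ·ΔX + cos λ·ΔY = −(-0.836634)(264.0) + (0.547763)(-535.0) = -72.18 m.
1° of latitude spans πR/180 = 111195 m; at latitude φ, 1° of longitude spans that × cos φ = 104328.6 m, so Δλ = -72.18 / 104328.6 × 3600 = -2.491″.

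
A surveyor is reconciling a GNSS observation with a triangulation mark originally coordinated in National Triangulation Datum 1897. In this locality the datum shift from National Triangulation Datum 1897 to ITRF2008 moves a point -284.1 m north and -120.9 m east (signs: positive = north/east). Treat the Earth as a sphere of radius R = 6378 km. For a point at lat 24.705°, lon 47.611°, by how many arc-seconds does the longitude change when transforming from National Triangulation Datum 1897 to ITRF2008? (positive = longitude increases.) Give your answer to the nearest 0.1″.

Δλ = -4.3″

At latitude 24.705°, cos φ = 0.908472.
One radian of longitude at latitude φ spans R cos φ, so Δλ = ΔE / (R cos φ) = -120.9 / (6378000 × 0.908472) = -2.0866e-05 rad = -4.304″.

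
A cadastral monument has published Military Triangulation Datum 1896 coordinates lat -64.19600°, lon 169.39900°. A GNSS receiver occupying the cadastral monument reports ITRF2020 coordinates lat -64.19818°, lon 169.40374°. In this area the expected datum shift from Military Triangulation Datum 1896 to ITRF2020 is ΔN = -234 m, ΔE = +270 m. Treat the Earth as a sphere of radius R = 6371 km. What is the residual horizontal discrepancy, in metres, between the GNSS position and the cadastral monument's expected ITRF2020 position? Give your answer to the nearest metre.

41 m

Observed coordinate differences: Δφ = -0.00218°, Δλ = +0.00474°.
Converting to metres (1° lat = 111195 m, cos φ = 0.435294): observed ΔN = -242.4 m, observed ΔE = 229.4 m.
Subtracting the expected shift leaves a residual of -242.4 − (-234) = -8.4 m north and 229.4 − (270) = -40.6 m east.
Residual distance = √((-8.4)² + (-40.6)²) = 41.4 m.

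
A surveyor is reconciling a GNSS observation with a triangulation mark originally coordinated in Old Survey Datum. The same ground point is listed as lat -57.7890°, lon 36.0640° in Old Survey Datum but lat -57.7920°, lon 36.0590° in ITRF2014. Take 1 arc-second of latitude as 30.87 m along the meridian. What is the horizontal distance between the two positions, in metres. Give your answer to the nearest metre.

Δφ = -57.7920° − -57.7890° = -0.0030°; Δλ = 36.0590° − 36.0640° = -0.0050°.
1° of latitude = 3600 × 30.87 = 111132 m.
ΔN = Δφ × 111132 = -333.4 m; ΔE = Δλ × 111132 × cos(-57.7890°) = -0.0050 × 111132 × 0.533039 = -296.2 m.
Distance = √(ΔE² + ΔN²) = √((-296.2)² + (-333.4)²) = 446.0 m.

446 m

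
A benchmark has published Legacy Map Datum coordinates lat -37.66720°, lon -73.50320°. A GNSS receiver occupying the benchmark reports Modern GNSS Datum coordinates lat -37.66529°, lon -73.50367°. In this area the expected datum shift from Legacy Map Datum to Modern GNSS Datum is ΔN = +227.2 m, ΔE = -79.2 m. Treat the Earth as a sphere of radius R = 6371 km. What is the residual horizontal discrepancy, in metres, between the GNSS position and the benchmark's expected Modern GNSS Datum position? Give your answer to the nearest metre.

41 m

Observed coordinate differences: Δφ = +0.00191°, Δλ = -0.00047°.
Converting to metres (1° lat = 111195 m, cos φ = 0.791573): observed ΔN = 212.4 m, observed ΔE = -41.4 m.
Subtracting the expected shift leaves a residual of 212.4 − (227.2) = -14.8 m north and -41.4 − (-79.2) = 37.8 m east.
Residual distance = √((-14.8)² + 37.8²) = 40.6 m.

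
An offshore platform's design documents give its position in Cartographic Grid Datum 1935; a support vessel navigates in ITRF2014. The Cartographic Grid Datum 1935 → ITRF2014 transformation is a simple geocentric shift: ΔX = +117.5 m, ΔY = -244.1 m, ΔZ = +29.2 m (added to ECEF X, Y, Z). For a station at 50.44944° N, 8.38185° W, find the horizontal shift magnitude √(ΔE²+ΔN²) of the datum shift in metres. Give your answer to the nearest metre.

245 m

At φ = 50.44944°, λ = -8.38185°: sin φ = 0.771063, cos φ = 0.636759, sin λ = -0.145770, cos λ = 0.989319.
ΔE = −sin λ·ΔX + cos λ·ΔY = −(-0.145770)·(117.5) + (0.989319)·(-244.1) = -224.36 m.
ΔN = −sin φ cos λ·ΔX − sin φ sin λ·ΔY + cos φ·ΔZ = −(0.771063)(0.989319)(117.5) − (0.771063)(-0.145770)(-244.1) + (0.636759)(29.2) = -98.48 m.
Horizontal magnitude = √(ΔE² + ΔN²) = √((-224.36)² + (-98.48)²) = 245.02 m.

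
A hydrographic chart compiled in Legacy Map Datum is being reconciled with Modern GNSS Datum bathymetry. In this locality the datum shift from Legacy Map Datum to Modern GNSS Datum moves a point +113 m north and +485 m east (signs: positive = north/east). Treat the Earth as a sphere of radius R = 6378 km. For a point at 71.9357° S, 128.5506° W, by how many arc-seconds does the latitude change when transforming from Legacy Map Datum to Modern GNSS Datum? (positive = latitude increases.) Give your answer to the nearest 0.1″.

Δφ = 3.7″

On a sphere of radius R, 1 rad of latitude = R, so Δφ = ΔN / R = 113.0 / 6378000 = 1.7717e-05 rad = 3.654″.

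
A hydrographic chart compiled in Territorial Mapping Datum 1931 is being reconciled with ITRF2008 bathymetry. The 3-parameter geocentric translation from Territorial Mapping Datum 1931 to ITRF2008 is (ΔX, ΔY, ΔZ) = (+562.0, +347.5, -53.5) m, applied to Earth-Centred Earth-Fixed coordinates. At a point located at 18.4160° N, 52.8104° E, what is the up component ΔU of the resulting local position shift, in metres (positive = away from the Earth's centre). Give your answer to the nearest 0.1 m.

At φ = 18.4160°, λ = 52.8104°: sin φ = 0.315914, cos φ = 0.948788, sin λ = 0.796640, cos λ = 0.604455.
ΔU = cos φ cos λ·ΔX + cos φ sin λ·ΔY + sin φ·ΔZ = (0.948788)(0.604455)(562.0) + (0.948788)(0.796640)(347.5) + (0.315914)(-53.5) = 568.06 m.

ΔU = 568.1 m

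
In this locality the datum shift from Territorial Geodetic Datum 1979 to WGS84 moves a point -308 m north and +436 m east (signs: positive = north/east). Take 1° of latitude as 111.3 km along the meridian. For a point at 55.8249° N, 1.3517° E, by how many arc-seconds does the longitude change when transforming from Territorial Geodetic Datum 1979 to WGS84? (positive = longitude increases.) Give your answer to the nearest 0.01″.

Δλ = 25.11″

At latitude 55.8249°, cos φ = 0.561724.
1° of longitude at this latitude = 111.3 × cos φ = 62.52 km, so Δλ = 436.0 / 62519.9 = 0.0069738° = 25.106″.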